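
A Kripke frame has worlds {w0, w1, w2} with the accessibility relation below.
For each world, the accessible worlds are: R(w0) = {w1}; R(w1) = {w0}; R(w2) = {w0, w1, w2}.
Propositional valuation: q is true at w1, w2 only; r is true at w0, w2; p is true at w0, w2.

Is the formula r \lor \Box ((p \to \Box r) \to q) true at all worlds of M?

Recall that \Box ψ holds at a world iff ψ holds at every accessible world, and \Diamond ψ holds iff ψ holds at some accessible world.
Let φ = r \lor \Box ((p \to \Box r) \to q). Evaluate φ at each world:
  w0 (successors {w1}): φ is true.
  w1 (successors {w0}): φ is true.
  w2 (successors {w0, w1, w2}): φ is true.
For instance, at w1:
  At w1: r is false, \Box ((p \to \Box r) \to q) is true, so r \lor \Box ((p \to \Box r) \to q) is true.
    At w1: \Box ((p \to \Box r) \to q) requires (p \to \Box r) \to q at every successor {w0}.
      At w0: (p \to \Box r) \to q is true.
    So \Box ((p \to \Box r) \to q) is true at w1.

Yes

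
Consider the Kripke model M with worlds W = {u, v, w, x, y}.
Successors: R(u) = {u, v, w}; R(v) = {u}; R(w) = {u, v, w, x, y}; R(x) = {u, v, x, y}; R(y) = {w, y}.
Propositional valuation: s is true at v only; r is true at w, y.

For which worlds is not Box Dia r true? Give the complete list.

u, w, x

Let φ = not Box Dia r. Evaluate φ at each world:
  u (successors {u, v, w}): φ is true.
  v (successors {u}): φ is false.
  w (successors {u, v, w, x, y}): φ is true.
  x (successors {u, v, x, y}): φ is true.
  y (successors {w, y}): φ is false.
For instance, at y:
  At y: Box Dia r is true, so not Box Dia r is false.
    At y: Box Dia r requires Dia r at every successor {w, y}.
      At w: Dia r is true.
      At y: Dia r is true.
    So Box Dia r is true at y.
Satisfying worlds: {u, w, x}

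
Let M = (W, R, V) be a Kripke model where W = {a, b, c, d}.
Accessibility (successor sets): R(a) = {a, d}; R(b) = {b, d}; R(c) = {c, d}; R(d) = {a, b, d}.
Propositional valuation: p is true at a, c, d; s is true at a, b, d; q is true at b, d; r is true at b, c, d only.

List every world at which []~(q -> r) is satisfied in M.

none

Let φ = []~(q -> r). Evaluate φ at each world:
  a (successors {a, d}): φ is false.
  b (successors {b, d}): φ is false.
  c (successors {c, d}): φ is false.
  d (successors {a, b, d}): φ is false.
For instance, at d:
  At d: []~(q -> r) requires ~(q -> r) at every successor {a, b, d}.
    ~(q -> r) fails at a, so []~(q -> r) is false at d.
Satisfying worlds: none.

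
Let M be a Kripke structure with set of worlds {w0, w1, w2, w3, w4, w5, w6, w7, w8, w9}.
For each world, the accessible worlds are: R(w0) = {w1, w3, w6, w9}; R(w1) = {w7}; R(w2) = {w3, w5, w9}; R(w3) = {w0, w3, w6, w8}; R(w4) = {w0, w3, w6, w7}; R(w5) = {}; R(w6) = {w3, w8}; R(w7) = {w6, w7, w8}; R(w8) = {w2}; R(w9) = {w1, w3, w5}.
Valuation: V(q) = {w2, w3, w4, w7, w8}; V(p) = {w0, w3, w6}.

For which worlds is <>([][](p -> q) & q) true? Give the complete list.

Let φ = <>([][](p -> q) & q). Evaluate φ at each world:
  w0 (successors {w1, w3, w6, w9}): φ is false.
  w1 (successors {w7}): φ is false.
  w2 (successors {w3, w5, w9}): φ is false.
  w3 (successors {w0, w3, w6, w8}): φ is true.
  w4 (successors {w0, w3, w6, w7}): φ is false.
  w5 (successors ∅): φ is false.
  w6 (successors {w3, w8}): φ is true.
  w7 (successors {w6, w7, w8}): φ is true.
  w8 (successors {w2}): φ is false.
  w9 (successors {w1, w3, w5}): φ is false.
For instance, at w1:
  At w1: <>([][](p -> q) & q) requires [][](p -> q) & q at some successor in {w7}.
    At w7: [][](p -> q) & q is false.
  So <>([][](p -> q) & q) is false at w1.
Satisfying worlds: {w3, w6, w7}

w3, w6, w7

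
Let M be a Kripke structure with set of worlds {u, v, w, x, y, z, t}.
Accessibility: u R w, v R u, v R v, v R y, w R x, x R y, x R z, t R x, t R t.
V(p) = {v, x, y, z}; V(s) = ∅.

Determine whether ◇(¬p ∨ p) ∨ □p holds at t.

Recall that □ψ holds at a world iff ψ holds at every accessible world, and ◇ψ holds iff ψ holds at some accessible world.
At t: ◇(¬p ∨ p) is true, □p is false, so ◇(¬p ∨ p) ∨ □p is true.
  At t: ◇(¬p ∨ p) requires ¬p ∨ p at some successor in {x, t}.
    ¬p ∨ p holds at x, so ◇(¬p ∨ p) is true at t.
  At t: □p requires p at every successor {x, t}.
    p fails at t, so □p is false at t.

Yes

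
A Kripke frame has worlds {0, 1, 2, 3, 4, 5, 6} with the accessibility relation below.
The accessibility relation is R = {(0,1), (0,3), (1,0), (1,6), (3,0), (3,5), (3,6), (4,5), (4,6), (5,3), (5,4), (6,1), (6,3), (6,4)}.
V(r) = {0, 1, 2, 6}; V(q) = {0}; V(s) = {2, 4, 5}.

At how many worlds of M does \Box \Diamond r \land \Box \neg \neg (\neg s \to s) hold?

Let φ = \Box \Diamond r \land \Box \neg \neg (\neg s \to s). Evaluate φ at each world:
  0 (successors {1, 3}): φ is false.
  1 (successors {0, 6}): φ is false.
  2 (successors ∅): φ is true.
  3 (successors {0, 5, 6}): φ is false.
  4 (successors {5, 6}): φ is false.
  5 (successors {3, 4}): φ is false.
  6 (successors {1, 3, 4}): φ is false.
For instance, at 6:
  At 6: \Box \Diamond r is true, \Box \neg \neg (\neg s \to s) is false, so \Box \Diamond r \land \Box \neg \neg (\neg s \to s) is false.
    At 6: \Box \Diamond r requires \Diamond r at every successor {1, 3, 4}.
      At 1: \Diamond r is true.
      At 3: \Diamond r is true.
      At 4: \Diamond r is true.
    So \Box \Diamond r is true at 6.
    At 6: \Box \neg \neg (\neg s \to s) requires \neg \neg (\neg s \to s) at every successor {1, 3, 4}.
      \neg \neg (\neg s \to s) fails at 1, so \Box \neg \neg (\neg s \to s) is false at 6.
Satisfying worlds: {2}

1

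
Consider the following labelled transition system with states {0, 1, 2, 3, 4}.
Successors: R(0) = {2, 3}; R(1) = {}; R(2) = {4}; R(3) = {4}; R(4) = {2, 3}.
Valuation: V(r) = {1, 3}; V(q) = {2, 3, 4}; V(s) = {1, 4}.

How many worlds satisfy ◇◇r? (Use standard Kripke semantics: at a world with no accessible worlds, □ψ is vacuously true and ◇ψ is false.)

Let φ = ◇◇r. Evaluate φ at each world:
  0 (successors {2, 3}): φ is false.
  1 (successors ∅): φ is false.
  2 (successors {4}): φ is true.
  3 (successors {4}): φ is true.
  4 (successors {2, 3}): φ is false.
For instance, at 0:
  At 0: ◇◇r requires ◇r at some successor in {2, 3}.
    At 2: ◇r is false.
    At 3: ◇r is false.
  So ◇◇r is false at 0.
Satisfying worlds: {2, 3}

2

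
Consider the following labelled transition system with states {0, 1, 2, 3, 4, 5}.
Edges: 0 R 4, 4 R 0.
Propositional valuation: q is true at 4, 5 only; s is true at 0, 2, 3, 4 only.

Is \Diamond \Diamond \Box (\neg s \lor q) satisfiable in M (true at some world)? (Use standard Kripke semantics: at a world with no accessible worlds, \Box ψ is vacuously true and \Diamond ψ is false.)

Let φ = \Diamond \Diamond \Box (\neg s \lor q). Evaluate φ at each world:
  0 (successors {4}): φ is true.
  1 (successors ∅): φ is false.
  2 (successors ∅): φ is false.
  3 (successors ∅): φ is false.
  4 (successors {0}): φ is false.
  5 (successors ∅): φ is false.
Detail at 0 (witness):
  At 0: \Diamond \Diamond \Box (\neg s \lor q) requires \Diamond \Box (\neg s \lor q) at some successor in {4}.
    \Diamond \Box (\neg s \lor q) holds at 4, so \Diamond \Diamond \Box (\neg s \lor q) is true at 0.
      At 4: \Diamond \Box (\neg s \lor q) requires \Box (\neg s \lor q) at some successor in {0}.
        \Box (\neg s \lor q) holds at 0, so \Diamond \Box (\neg s \lor q) is true at 4.

Yes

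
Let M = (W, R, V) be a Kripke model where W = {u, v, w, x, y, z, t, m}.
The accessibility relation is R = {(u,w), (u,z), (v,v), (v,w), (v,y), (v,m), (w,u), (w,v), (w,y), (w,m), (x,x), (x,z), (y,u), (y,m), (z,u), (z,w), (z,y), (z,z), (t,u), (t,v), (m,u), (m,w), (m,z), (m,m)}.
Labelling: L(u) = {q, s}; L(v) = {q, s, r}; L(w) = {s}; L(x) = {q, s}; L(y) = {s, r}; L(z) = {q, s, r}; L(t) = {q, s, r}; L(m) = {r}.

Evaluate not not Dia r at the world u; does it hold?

Recall that Dia ψ holds at a world iff ψ holds at some accessible world.
At u: not Dia r is false, so not not Dia r is true.
  At u: Dia r is true, so not Dia r is false.
    At u: Dia r requires r at some successor in {w, z}.
      r holds at z, so Dia r is true at u.

Yes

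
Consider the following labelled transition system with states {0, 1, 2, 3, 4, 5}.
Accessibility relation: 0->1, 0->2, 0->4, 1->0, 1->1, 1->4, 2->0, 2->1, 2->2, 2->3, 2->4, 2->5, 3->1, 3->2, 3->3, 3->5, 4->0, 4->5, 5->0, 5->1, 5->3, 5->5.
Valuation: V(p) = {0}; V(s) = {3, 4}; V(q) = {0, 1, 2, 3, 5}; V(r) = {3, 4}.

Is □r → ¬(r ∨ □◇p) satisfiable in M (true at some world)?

Yes

Let φ = □r → ¬(r ∨ □◇p). Evaluate φ at each world:
  0 (successors {1, 2, 4}): φ is true.
  1 (successors {0, 1, 4}): φ is true.
  2 (successors {0, 1, 2, 3, 4, 5}): φ is true.
  3 (successors {1, 2, 3, 5}): φ is true.
  4 (successors {0, 5}): φ is true.
  5 (successors {0, 1, 3, 5}): φ is true.
Detail at 0 (witness):
  At 0: □r is false, ¬(r ∨ □◇p) is false, so □r → ¬(r ∨ □◇p) is true.
    At 0: □r requires r at every successor {1, 2, 4}.
      r fails at 1, so □r is false at 0.
    At 0: r ∨ □◇p is true, so ¬(r ∨ □◇p) is false.
      At 0: r is false, □◇p is true, so r ∨ □◇p is true.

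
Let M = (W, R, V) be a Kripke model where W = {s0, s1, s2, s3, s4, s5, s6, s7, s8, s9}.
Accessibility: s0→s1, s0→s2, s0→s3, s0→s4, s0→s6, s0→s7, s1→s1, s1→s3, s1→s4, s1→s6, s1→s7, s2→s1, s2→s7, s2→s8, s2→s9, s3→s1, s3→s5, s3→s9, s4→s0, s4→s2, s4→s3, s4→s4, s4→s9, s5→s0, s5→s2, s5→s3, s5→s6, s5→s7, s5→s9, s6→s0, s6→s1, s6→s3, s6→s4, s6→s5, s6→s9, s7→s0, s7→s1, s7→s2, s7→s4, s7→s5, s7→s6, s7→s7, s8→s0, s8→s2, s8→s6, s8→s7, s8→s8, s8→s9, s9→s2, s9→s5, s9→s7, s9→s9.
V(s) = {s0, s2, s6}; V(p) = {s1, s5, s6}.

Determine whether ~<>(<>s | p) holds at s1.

Recall that <>ψ holds at a world iff ψ holds at some accessible world.
At s1: <>(<>s | p) is true, so ~<>(<>s | p) is false.
  At s1: <>(<>s | p) requires <>s | p at some successor in {s1, s3, s4, s6, s7}.
    <>s | p holds at s1, so <>(<>s | p) is true at s1.
      At s1: <>s is true, p is true, so <>s | p is true.

No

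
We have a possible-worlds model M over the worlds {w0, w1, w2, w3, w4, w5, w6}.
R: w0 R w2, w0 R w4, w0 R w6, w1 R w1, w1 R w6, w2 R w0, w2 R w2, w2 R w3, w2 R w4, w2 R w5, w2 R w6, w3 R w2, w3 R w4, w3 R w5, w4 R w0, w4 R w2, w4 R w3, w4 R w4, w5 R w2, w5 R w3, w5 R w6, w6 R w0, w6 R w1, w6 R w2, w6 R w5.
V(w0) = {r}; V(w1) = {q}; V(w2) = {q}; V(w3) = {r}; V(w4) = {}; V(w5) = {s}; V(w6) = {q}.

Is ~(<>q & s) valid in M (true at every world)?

Let φ = ~(<>q & s). Evaluate φ at each world:
  w0 (successors {w2, w4, w6}): φ is true.
  w1 (successors {w1, w6}): φ is true.
  w2 (successors {w0, w2, w3, w4, w5, w6}): φ is true.
  w3 (successors {w2, w4, w5}): φ is true.
  w4 (successors {w0, w2, w3, w4}): φ is true.
  w5 (successors {w2, w3, w6}): φ is false.
  w6 (successors {w0, w1, w2, w5}): φ is true.
Detail at w5 (counterexample):
  At w5: <>q & s is true, so ~(<>q & s) is false.
    At w5: <>q is true, s is true, so <>q & s is true.
      At w5: <>q requires q at some successor in {w2, w3, w6}.
        q holds at w2, so <>q is true at w5.

No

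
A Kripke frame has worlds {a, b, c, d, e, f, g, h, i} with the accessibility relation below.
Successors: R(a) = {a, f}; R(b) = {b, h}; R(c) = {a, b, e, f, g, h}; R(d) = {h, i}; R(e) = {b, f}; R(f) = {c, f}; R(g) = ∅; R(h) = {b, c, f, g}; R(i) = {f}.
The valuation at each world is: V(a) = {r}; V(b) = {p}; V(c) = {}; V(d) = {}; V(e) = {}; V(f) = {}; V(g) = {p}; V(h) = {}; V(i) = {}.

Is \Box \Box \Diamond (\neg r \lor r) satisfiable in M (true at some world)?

Yes

Let φ = \Box \Box \Diamond (\neg r \lor r). Evaluate φ at each world:
  a (successors {a, f}): φ is true.
  b (successors {b, h}): φ is false.
  c (successors {a, b, e, f, g, h}): φ is false.
  d (successors {h, i}): φ is false.
  e (successors {b, f}): φ is true.
  f (successors {c, f}): φ is false.
  g (successors ∅): φ is true.
  h (successors {b, c, f, g}): φ is false.
  i (successors {f}): φ is true.
Detail at a (witness):
  At a: \Box \Box \Diamond (\neg r \lor r) requires \Box \Diamond (\neg r \lor r) at every successor {a, f}.
      At a: \Box \Diamond (\neg r \lor r) requires \Diamond (\neg r \lor r) at every successor {a, f}.
        At a: \Diamond (\neg r \lor r) is true.
        At f: \Diamond (\neg r \lor r) is true.
      So \Box \Diamond (\neg r \lor r) is true at a.
      At f: \Box \Diamond (\neg r \lor r) requires \Diamond (\neg r \lor r) at every successor {c, f}.
        At c: \Diamond (\neg r \lor r) is true.
        At f: \Diamond (\neg r \lor r) is true.
      So \Box \Diamond (\neg r \lor r) is true at f.
  So \Box \Box \Diamond (\neg r \lor r) is true at a.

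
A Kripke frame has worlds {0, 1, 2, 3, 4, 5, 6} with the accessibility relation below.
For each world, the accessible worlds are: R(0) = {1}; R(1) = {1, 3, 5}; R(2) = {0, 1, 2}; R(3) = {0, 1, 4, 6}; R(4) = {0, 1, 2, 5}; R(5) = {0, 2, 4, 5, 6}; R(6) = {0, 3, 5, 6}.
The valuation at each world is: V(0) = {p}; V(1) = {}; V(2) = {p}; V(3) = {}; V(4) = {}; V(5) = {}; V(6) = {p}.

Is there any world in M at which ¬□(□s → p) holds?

Let φ = ¬□(□s → p). Evaluate φ at each world:
  0 (successors {1}): φ is false.
  1 (successors {1, 3, 5}): φ is false.
  2 (successors {0, 1, 2}): φ is false.
  3 (successors {0, 1, 4, 6}): φ is false.
  4 (successors {0, 1, 2, 5}): φ is false.
  5 (successors {0, 2, 4, 5, 6}): φ is false.
  6 (successors {0, 3, 5, 6}): φ is false.
For instance, at 3:
  At 3: □(□s → p) is true, so ¬□(□s → p) is false.
    At 3: □(□s → p) requires □s → p at every successor {0, 1, 4, 6}.
      At 0: □s → p is true.
      At 1: □s → p is true.
      At 4: □s → p is true.
      At 6: □s → p is true.
    So □(□s → p) is true at 3.

No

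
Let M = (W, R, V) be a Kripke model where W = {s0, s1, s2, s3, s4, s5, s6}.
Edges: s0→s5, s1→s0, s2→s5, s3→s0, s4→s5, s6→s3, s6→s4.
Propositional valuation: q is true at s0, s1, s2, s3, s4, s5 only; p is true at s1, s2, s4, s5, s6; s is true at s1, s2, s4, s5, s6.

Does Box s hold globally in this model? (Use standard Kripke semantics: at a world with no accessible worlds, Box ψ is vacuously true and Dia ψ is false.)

Recall that Box ψ holds at a world iff ψ holds at every accessible world, and Dia ψ holds iff ψ holds at some accessible world.
Let φ = Box s. Evaluate φ at each world:
  s0 (successors {s5}): φ is true.
  s1 (successors {s0}): φ is false.
  s2 (successors {s5}): φ is true.
  s3 (successors {s0}): φ is false.
  s4 (successors {s5}): φ is true.
  s5 (successors ∅): φ is true.
  s6 (successors {s3, s4}): φ is false.
Detail at s1 (counterexample):
  At s1: Box s requires s at every successor {s0}.
    s fails at s0, so Box s is false at s1.

No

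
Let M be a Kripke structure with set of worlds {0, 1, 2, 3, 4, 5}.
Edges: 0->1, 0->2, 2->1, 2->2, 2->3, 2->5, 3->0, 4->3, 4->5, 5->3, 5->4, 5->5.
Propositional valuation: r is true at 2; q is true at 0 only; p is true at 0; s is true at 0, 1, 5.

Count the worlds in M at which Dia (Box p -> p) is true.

5

Let φ = Dia (Box p -> p). Evaluate φ at each world:
  0 (successors {1, 2}): φ is true.
  1 (successors ∅): φ is false.
  2 (successors {1, 2, 3, 5}): φ is true.
  3 (successors {0}): φ is true.
  4 (successors {3, 5}): φ is true.
  5 (successors {3, 4, 5}): φ is true.
For instance, at 0:
  At 0: Dia (Box p -> p) requires Box p -> p at some successor in {1, 2}.
    Box p -> p holds at 2, so Dia (Box p -> p) is true at 0.
      At 2: Box p is false, p is false, so Box p -> p is true.
Satisfying worlds: {0, 2, 3, 4, 5}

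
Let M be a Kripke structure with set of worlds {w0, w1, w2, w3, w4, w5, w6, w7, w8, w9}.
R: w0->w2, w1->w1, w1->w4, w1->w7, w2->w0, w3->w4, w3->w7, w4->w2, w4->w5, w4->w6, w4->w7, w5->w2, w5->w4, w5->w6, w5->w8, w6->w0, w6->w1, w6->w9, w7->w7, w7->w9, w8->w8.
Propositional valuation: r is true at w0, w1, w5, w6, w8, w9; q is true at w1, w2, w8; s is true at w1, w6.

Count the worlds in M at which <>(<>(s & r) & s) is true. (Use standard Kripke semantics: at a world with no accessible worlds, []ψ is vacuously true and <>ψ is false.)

Let φ = <>(<>(s & r) & s). Evaluate φ at each world:
  w0 (successors {w2}): φ is false.
  w1 (successors {w1, w4, w7}): φ is true.
  w2 (successors {w0}): φ is false.
  w3 (successors {w4, w7}): φ is false.
  w4 (successors {w2, w5, w6, w7}): φ is true.
  w5 (successors {w2, w4, w6, w8}): φ is true.
  w6 (successors {w0, w1, w9}): φ is true.
  w7 (successors {w7, w9}): φ is false.
  w8 (successors {w8}): φ is false.
  w9 (successors ∅): φ is false.
For instance, at w1:
  At w1: <>(<>(s & r) & s) requires <>(s & r) & s at some successor in {w1, w4, w7}.
    <>(s & r) & s holds at w1, so <>(<>(s & r) & s) is true at w1.
      At w1: <>(s & r) is true, s is true, so <>(s & r) & s is true.
Satisfying worlds: {w1, w4, w5, w6}

4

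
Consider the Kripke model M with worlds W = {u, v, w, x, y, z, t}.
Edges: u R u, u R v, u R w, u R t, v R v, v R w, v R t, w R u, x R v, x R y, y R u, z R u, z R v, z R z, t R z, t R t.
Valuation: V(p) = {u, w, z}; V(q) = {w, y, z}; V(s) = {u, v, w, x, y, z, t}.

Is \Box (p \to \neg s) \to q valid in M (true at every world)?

Let φ = \Box (p \to \neg s) \to q. Evaluate φ at each world:
  u (successors {u, v, w, t}): φ is true.
  v (successors {v, w, t}): φ is true.
  w (successors {u}): φ is true.
  x (successors {v, y}): φ is false.
  y (successors {u}): φ is true.
  z (successors {u, v, z}): φ is true.
  t (successors {z, t}): φ is true.
Detail at x (counterexample):
  At x: \Box (p \to \neg s) is true, q is false, so \Box (p \to \neg s) \to q is false.
    At x: \Box (p \to \neg s) requires p \to \neg s at every successor {v, y}.
      At v: p \to \neg s is true.
      At y: p \to \neg s is true.
    So \Box (p \to \neg s) is true at x.

No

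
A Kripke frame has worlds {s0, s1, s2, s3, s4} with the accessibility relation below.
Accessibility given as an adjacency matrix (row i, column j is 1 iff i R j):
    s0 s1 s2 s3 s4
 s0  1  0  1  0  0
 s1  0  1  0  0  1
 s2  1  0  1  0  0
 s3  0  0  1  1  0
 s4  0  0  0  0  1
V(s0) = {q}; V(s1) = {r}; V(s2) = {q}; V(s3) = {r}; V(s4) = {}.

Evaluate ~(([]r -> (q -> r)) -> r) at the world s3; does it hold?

At s3: ([]r -> (q -> r)) -> r is true, so ~(([]r -> (q -> r)) -> r) is false.
  At s3: []r -> (q -> r) is true, r is true, so ([]r -> (q -> r)) -> r is true.
    At s3: []r is false, q -> r is true, so []r -> (q -> r) is true.
      At s3: []r requires r at every successor {s2, s3}.
        r fails at s2, so []r is false at s3.

No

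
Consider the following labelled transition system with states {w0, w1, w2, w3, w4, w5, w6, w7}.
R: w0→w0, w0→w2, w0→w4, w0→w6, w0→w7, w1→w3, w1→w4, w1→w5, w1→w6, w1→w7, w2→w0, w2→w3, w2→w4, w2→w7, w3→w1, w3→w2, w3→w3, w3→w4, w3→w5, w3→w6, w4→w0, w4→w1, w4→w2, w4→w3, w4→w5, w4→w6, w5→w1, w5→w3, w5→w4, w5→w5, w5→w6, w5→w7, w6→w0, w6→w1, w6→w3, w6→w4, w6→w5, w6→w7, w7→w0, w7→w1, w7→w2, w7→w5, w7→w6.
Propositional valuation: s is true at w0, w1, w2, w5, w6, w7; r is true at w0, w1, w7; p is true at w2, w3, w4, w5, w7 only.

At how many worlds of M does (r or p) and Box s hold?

Let φ = (r or p) and Box s. Evaluate φ at each world:
  w0 (successors {w0, w2, w4, w6, w7}): φ is false.
  w1 (successors {w3, w4, w5, w6, w7}): φ is false.
  w2 (successors {w0, w3, w4, w7}): φ is false.
  w3 (successors {w1, w2, w3, w4, w5, w6}): φ is false.
  w4 (successors {w0, w1, w2, w3, w5, w6}): φ is false.
  w5 (successors {w1, w3, w4, w5, w6, w7}): φ is false.
  w6 (successors {w0, w1, w3, w4, w5, w7}): φ is false.
  w7 (successors {w0, w1, w2, w5, w6}): φ is true.
For instance, at w1:
  At w1: r or p is true, Box s is false, so (r or p) and Box s is false.
    At w1: Box s requires s at every successor {w3, w4, w5, w6, w7}.
      s fails at w3, so Box s is false at w1.
Satisfying worlds: {w7}

1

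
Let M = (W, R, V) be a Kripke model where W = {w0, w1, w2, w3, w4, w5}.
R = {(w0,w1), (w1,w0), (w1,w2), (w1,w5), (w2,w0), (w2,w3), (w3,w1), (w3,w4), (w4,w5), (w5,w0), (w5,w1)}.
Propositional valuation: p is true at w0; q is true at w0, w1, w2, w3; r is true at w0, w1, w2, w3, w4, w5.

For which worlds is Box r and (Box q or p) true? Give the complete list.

Let φ = Box r and (Box q or p). Evaluate φ at each world:
  w0 (successors {w1}): φ is true.
  w1 (successors {w0, w2, w5}): φ is false.
  w2 (successors {w0, w3}): φ is true.
  w3 (successors {w1, w4}): φ is false.
  w4 (successors {w5}): φ is false.
  w5 (successors {w0, w1}): φ is true.
For instance, at w1:
  At w1: Box r is true, Box q or p is false, so Box r and (Box q or p) is false.
    At w1: Box r requires r at every successor {w0, w2, w5}.
      At w0: r is true.
      At w2: r is true.
      At w5: r is true.
    So Box r is true at w1.
    At w1: Box q is false, p is false, so Box q or p is false.
      At w1: Box q requires q at every successor {w0, w2, w5}.
        q fails at w5, so Box q is false at w1.
Satisfying worlds: {w0, w2, w5}

w0, w2, w5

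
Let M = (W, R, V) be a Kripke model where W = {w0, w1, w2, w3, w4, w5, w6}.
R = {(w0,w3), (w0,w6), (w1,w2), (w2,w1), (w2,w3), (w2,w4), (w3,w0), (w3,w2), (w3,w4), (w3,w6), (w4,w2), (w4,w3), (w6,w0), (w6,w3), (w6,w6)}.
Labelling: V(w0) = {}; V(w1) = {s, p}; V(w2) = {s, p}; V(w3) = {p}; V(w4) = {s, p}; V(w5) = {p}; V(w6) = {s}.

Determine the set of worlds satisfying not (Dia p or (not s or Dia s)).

none

Let φ = not (Dia p or (not s or Dia s)). Evaluate φ at each world:
  w0 (successors {w3, w6}): φ is false.
  w1 (successors {w2}): φ is false.
  w2 (successors {w1, w3, w4}): φ is false.
  w3 (successors {w0, w2, w4, w6}): φ is false.
  w4 (successors {w2, w3}): φ is false.
  w5 (successors ∅): φ is false.
  w6 (successors {w0, w3, w6}): φ is false.
For instance, at w3:
  At w3: Dia p or (not s or Dia s) is true, so not (Dia p or (not s or Dia s)) is false.
    At w3: Dia p is true, not s or Dia s is true, so Dia p or (not s or Dia s) is true.
      At w3: Dia p requires p at some successor in {w0, w2, w4, w6}.
        p holds at w2, so Dia p is true at w3.
      At w3: not s is true, Dia s is true, so not s or Dia s is true.
Satisfying worlds: none.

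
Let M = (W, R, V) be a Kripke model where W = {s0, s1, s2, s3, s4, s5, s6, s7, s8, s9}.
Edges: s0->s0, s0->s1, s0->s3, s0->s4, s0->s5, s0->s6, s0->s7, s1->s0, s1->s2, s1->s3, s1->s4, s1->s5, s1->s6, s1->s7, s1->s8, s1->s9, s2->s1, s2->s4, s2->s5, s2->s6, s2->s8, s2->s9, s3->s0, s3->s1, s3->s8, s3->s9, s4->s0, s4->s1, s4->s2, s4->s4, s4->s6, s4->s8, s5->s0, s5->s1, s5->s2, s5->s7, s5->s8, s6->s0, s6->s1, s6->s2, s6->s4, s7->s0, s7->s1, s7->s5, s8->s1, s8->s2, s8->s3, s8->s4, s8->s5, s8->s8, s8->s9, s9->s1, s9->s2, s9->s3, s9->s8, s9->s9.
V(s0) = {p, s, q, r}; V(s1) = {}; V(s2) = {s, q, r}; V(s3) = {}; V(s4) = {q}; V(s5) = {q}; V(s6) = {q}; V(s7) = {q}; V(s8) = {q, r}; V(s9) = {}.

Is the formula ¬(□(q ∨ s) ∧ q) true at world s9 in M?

Yes

At s9: □(q ∨ s) ∧ q is false, so ¬(□(q ∨ s) ∧ q) is true.
  At s9: □(q ∨ s) is false, q is false, so □(q ∨ s) ∧ q is false.
    At s9: □(q ∨ s) requires q ∨ s at every successor {s1, s2, s3, s8, s9}.
      q ∨ s fails at s1, so □(q ∨ s) is false at s9.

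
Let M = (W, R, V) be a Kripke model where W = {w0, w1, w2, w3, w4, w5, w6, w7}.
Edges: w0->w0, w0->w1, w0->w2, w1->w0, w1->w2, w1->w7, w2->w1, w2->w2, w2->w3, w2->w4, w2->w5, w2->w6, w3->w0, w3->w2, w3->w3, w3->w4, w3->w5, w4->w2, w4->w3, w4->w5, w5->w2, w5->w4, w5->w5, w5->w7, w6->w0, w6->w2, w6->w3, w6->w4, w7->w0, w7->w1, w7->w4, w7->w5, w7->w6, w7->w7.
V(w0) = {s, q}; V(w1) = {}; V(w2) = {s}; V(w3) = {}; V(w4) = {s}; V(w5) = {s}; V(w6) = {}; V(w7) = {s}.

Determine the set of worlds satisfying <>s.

Recall that <>ψ holds at a world iff ψ holds at some accessible world.
Let φ = <>s. Evaluate φ at each world:
  w0 (successors {w0, w1, w2}): φ is true.
  w1 (successors {w0, w2, w7}): φ is true.
  w2 (successors {w1, w2, w3, w4, w5, w6}): φ is true.
  w3 (successors {w0, w2, w3, w4, w5}): φ is true.
  w4 (successors {w2, w3, w5}): φ is true.
  w5 (successors {w2, w4, w5, w7}): φ is true.
  w6 (successors {w0, w2, w3, w4}): φ is true.
  w7 (successors {w0, w1, w4, w5, w6, w7}): φ is true.
For instance, at w7:
  At w7: <>s requires s at some successor in {w0, w1, w4, w5, w6, w7}.
    s holds at w0, so <>s is true at w7.
Satisfying worlds: {w0, w1, w2, w3, w4, w5, w6, w7}

w0, w1, w2, w3, w4, w5, w6, w7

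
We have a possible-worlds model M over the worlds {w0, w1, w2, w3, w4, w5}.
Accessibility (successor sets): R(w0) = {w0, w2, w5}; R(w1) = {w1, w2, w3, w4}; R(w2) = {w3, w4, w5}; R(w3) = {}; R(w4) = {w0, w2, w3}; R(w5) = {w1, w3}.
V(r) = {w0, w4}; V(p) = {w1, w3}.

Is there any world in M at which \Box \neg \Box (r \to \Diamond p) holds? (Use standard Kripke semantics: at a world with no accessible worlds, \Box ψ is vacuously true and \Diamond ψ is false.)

Let φ = \Box \neg \Box (r \to \Diamond p). Evaluate φ at each world:
  w0 (successors {w0, w2, w5}): φ is false.
  w1 (successors {w1, w2, w3, w4}): φ is false.
  w2 (successors {w3, w4, w5}): φ is false.
  w3 (successors ∅): φ is true.
  w4 (successors {w0, w2, w3}): φ is false.
  w5 (successors {w1, w3}): φ is false.
Detail at w3 (witness):
  At w3: no accessible worlds, so \Box \neg \Box (r \to \Diamond p) holds vacuously.

Yes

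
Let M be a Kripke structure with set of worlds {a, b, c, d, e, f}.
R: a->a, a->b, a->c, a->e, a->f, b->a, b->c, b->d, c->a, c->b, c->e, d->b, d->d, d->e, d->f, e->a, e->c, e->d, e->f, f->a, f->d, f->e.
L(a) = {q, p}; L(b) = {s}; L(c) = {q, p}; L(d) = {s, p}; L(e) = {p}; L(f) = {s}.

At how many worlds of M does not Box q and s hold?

Let φ = not Box q and s. Evaluate φ at each world:
  a (successors {a, b, c, e, f}): φ is false.
  b (successors {a, c, d}): φ is true.
  c (successors {a, b, e}): φ is false.
  d (successors {b, d, e, f}): φ is true.
  e (successors {a, c, d, f}): φ is false.
  f (successors {a, d, e}): φ is true.
For instance, at f:
  At f: not Box q is true, s is true, so not Box q and s is true.
    At f: Box q is false, so not Box q is true.
      At f: Box q requires q at every successor {a, d, e}.
        q fails at d, so Box q is false at f.
Satisfying worlds: {b, d, f}

3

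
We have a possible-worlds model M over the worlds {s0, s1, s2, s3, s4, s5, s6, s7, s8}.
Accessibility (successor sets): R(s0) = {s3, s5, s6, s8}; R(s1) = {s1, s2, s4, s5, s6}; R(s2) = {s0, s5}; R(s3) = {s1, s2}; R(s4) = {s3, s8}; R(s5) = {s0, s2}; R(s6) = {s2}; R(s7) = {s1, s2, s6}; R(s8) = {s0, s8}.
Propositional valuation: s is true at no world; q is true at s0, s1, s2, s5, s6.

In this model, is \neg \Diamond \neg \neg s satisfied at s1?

At s1: \Diamond \neg \neg s is false, so \neg \Diamond \neg \neg s is true.
  At s1: \Diamond \neg \neg s requires \neg \neg s at some successor in {s1, s2, s4, s5, s6}.
    At s1: \neg \neg s is false.
    At s2: \neg \neg s is false.
    At s4: \neg \neg s is false.
    At s5: \neg \neg s is false.
    At s6: \neg \neg s is false.
  So \Diamond \neg \neg s is false at s1.

Yes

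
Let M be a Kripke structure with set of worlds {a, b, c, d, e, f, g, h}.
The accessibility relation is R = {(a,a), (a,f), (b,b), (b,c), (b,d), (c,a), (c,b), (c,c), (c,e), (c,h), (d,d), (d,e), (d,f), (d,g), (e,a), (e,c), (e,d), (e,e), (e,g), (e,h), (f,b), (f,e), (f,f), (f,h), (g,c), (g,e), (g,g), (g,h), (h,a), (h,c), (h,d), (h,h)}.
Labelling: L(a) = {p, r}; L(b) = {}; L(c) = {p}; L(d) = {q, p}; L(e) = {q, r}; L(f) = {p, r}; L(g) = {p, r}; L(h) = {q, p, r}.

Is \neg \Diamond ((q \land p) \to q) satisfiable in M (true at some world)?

Recall that \Diamond ψ holds at a world iff ψ holds at some accessible world.
Let φ = \neg \Diamond ((q \land p) \to q). Evaluate φ at each world:
  a (successors {a, f}): φ is false.
  b (successors {b, c, d}): φ is false.
  c (successors {a, b, c, e, h}): φ is false.
  d (successors {d, e, f, g}): φ is false.
  e (successors {a, c, d, e, g, h}): φ is false.
  f (successors {b, e, f, h}): φ is false.
  g (successors {c, e, g, h}): φ is false.
  h (successors {a, c, d, h}): φ is false.
For instance, at g:
  At g: \Diamond ((q \land p) \to q) is true, so \neg \Diamond ((q \land p) \to q) is false.
    At g: \Diamond ((q \land p) \to q) requires (q \land p) \to q at some successor in {c, e, g, h}.
      (q \land p) \to q holds at c, so \Diamond ((q \land p) \to q) is true at g.

No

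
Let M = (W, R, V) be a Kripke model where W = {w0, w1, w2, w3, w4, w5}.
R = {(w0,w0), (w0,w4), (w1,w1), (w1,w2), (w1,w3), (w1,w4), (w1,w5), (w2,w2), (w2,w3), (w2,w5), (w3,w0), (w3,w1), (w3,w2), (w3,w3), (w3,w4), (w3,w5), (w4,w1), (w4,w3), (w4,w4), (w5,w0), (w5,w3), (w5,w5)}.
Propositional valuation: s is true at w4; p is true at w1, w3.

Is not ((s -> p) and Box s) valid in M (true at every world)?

Yes

Let φ = not ((s -> p) and Box s). Evaluate φ at each world:
  w0 (successors {w0, w4}): φ is true.
  w1 (successors {w1, w2, w3, w4, w5}): φ is true.
  w2 (successors {w2, w3, w5}): φ is true.
  w3 (successors {w0, w1, w2, w3, w4, w5}): φ is true.
  w4 (successors {w1, w3, w4}): φ is true.
  w5 (successors {w0, w3, w5}): φ is true.
For instance, at w3:
  At w3: (s -> p) and Box s is false, so not ((s -> p) and Box s) is true.
    At w3: s -> p is true, Box s is false, so (s -> p) and Box s is false.
      At w3: Box s requires s at every successor {w0, w1, w2, w3, w4, w5}.
        s fails at w0, so Box s is false at w3.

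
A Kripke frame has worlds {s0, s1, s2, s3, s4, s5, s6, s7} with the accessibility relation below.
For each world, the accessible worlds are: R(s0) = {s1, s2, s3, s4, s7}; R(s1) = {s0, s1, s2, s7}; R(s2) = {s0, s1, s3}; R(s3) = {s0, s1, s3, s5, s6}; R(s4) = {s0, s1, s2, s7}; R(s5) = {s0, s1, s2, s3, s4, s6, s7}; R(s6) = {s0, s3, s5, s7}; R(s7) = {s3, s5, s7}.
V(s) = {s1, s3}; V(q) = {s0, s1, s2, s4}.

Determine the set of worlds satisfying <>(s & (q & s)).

s0, s1, s2, s3, s4, s5

Let φ = <>(s & (q & s)). Evaluate φ at each world:
  s0 (successors {s1, s2, s3, s4, s7}): φ is true.
  s1 (successors {s0, s1, s2, s7}): φ is true.
  s2 (successors {s0, s1, s3}): φ is true.
  s3 (successors {s0, s1, s3, s5, s6}): φ is true.
  s4 (successors {s0, s1, s2, s7}): φ is true.
  s5 (successors {s0, s1, s2, s3, s4, s6, s7}): φ is true.
  s6 (successors {s0, s3, s5, s7}): φ is false.
  s7 (successors {s3, s5, s7}): φ is false.
For instance, at s4:
  At s4: <>(s & (q & s)) requires s & (q & s) at some successor in {s0, s1, s2, s7}.
    s & (q & s) holds at s1, so <>(s & (q & s)) is true at s4.
Satisfying worlds: {s0, s1, s2, s3, s4, s5}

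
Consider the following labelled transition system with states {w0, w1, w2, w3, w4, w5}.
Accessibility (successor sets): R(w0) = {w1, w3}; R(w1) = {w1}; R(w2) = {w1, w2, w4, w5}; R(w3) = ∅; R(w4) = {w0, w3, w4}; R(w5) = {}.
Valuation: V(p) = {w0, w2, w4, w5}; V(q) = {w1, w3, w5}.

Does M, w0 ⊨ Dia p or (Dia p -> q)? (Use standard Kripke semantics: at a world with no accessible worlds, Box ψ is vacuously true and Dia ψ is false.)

Yes

At w0: Dia p is false, Dia p -> q is true, so Dia p or (Dia p -> q) is true.
  At w0: Dia p requires p at some successor in {w1, w3}.
    At w1: p is false.
    At w3: p is false.
  So Dia p is false at w0.
  At w0: Dia p is false, q is false, so Dia p -> q is true.
    At w0: Dia p requires p at some successor in {w1, w3}.
      At w1: p is false.
      At w3: p is false.
    So Dia p is false at w0.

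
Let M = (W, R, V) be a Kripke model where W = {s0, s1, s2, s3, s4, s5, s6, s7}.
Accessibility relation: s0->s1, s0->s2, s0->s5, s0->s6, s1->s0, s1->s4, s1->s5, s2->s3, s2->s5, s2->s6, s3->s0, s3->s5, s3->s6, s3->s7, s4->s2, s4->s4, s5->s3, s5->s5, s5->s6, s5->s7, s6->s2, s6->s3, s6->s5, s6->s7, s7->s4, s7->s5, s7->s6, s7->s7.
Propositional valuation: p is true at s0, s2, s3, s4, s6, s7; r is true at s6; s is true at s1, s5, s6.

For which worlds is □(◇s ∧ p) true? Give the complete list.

none

Recall that □ψ holds at a world iff ψ holds at every accessible world, and ◇ψ holds iff ψ holds at some accessible world.
Let φ = □(◇s ∧ p). Evaluate φ at each world:
  s0 (successors {s1, s2, s5, s6}): φ is false.
  s1 (successors {s0, s4, s5}): φ is false.
  s2 (successors {s3, s5, s6}): φ is false.
  s3 (successors {s0, s5, s6, s7}): φ is false.
  s4 (successors {s2, s4}): φ is false.
  s5 (successors {s3, s5, s6, s7}): φ is false.
  s6 (successors {s2, s3, s5, s7}): φ is false.
  s7 (successors {s4, s5, s6, s7}): φ is false.
For instance, at s0:
  At s0: □(◇s ∧ p) requires ◇s ∧ p at every successor {s1, s2, s5, s6}.
    ◇s ∧ p fails at s1, so □(◇s ∧ p) is false at s0.
      At s1: ◇s is true, p is false, so ◇s ∧ p is false.
Satisfying worlds: none.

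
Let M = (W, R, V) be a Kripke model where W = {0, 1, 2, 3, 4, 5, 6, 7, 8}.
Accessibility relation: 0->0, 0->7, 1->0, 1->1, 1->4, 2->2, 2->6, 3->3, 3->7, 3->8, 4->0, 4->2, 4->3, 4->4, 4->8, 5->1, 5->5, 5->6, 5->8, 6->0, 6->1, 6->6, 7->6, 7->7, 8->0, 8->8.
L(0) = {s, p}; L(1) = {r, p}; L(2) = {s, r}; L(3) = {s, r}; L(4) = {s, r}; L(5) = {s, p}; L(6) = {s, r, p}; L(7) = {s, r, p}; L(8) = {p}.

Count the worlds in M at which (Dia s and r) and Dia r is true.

Recall that Dia ψ holds at a world iff ψ holds at some accessible world.
Let φ = (Dia s and r) and Dia r. Evaluate φ at each world:
  0 (successors {0, 7}): φ is false.
  1 (successors {0, 1, 4}): φ is true.
  2 (successors {2, 6}): φ is true.
  3 (successors {3, 7, 8}): φ is true.
  4 (successors {0, 2, 3, 4, 8}): φ is true.
  5 (successors {1, 5, 6, 8}): φ is false.
  6 (successors {0, 1, 6}): φ is true.
  7 (successors {6, 7}): φ is true.
  8 (successors {0, 8}): φ is false.
For instance, at 4:
  At 4: Dia s and r is true, Dia r is true, so (Dia s and r) and Dia r is true.
    At 4: Dia s is true, r is true, so Dia s and r is true.
      At 4: Dia s requires s at some successor in {0, 2, 3, 4, 8}.
        s holds at 0, so Dia s is true at 4.
    At 4: Dia r requires r at some successor in {0, 2, 3, 4, 8}.
      r holds at 2, so Dia r is true at 4.
Satisfying worlds: {1, 2, 3, 4, 6, 7}

6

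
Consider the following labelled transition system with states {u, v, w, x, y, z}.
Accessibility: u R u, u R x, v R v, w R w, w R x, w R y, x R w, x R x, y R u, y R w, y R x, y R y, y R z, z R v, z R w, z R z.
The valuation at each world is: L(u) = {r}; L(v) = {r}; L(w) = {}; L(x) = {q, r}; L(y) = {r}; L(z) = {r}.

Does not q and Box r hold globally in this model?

Recall that Box ψ holds at a world iff ψ holds at every accessible world, and Dia ψ holds iff ψ holds at some accessible world.
Let φ = not q and Box r. Evaluate φ at each world:
  u (successors {u, x}): φ is true.
  v (successors {v}): φ is true.
  w (successors {w, x, y}): φ is false.
  x (successors {w, x}): φ is false.
  y (successors {u, w, x, y, z}): φ is false.
  z (successors {v, w, z}): φ is false.
Detail at w (counterexample):
  At w: not q is true, Box r is false, so not q and Box r is false.
    At w: Box r requires r at every successor {w, x, y}.
      r fails at w, so Box r is false at w.

No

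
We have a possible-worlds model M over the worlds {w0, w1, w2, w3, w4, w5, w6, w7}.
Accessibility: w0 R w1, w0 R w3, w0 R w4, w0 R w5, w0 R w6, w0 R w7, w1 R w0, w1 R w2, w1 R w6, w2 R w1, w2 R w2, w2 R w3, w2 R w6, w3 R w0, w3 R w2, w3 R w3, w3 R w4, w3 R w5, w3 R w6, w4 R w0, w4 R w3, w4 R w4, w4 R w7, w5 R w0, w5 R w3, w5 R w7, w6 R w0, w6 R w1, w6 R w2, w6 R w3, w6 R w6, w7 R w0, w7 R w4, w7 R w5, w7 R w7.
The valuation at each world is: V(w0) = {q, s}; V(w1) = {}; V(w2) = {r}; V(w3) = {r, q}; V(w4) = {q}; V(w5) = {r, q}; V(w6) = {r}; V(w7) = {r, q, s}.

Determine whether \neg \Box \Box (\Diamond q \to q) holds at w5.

At w5: \Box \Box (\Diamond q \to q) is false, so \neg \Box \Box (\Diamond q \to q) is true.
  At w5: \Box \Box (\Diamond q \to q) requires \Box (\Diamond q \to q) at every successor {w0, w3, w7}.
    \Box (\Diamond q \to q) fails at w0, so \Box \Box (\Diamond q \to q) is false at w5.
      At w0: \Box (\Diamond q \to q) requires \Diamond q \to q at every successor {w1, w3, w4, w5, w6, w7}.
        \Diamond q \to q fails at w1, so \Box (\Diamond q \to q) is false at w0.

Yes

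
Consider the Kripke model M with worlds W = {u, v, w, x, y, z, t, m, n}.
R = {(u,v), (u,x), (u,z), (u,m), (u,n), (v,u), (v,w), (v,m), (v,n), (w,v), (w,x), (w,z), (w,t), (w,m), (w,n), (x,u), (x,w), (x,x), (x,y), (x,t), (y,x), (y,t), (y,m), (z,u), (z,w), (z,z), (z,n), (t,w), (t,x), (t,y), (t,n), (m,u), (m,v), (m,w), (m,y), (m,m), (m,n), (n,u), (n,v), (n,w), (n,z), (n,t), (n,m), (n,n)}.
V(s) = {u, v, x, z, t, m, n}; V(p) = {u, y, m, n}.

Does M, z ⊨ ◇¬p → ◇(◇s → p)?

At z: ◇¬p is true, ◇(◇s → p) is true, so ◇¬p → ◇(◇s → p) is true.
  At z: ◇¬p requires ¬p at some successor in {u, w, z, n}.
    ¬p holds at w, so ◇¬p is true at z.
  At z: ◇(◇s → p) requires ◇s → p at some successor in {u, w, z, n}.
    ◇s → p holds at u, so ◇(◇s → p) is true at z.
      At u: ◇s is true, p is true, so ◇s → p is true.

Yes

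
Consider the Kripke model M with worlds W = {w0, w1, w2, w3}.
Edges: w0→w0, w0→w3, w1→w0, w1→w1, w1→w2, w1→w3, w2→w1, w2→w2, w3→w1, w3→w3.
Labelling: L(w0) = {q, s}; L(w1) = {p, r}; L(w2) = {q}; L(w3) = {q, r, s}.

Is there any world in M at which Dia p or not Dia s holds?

Recall that Dia ψ holds at a world iff ψ holds at some accessible world.
Let φ = Dia p or not Dia s. Evaluate φ at each world:
  w0 (successors {w0, w3}): φ is false.
  w1 (successors {w0, w1, w2, w3}): φ is true.
  w2 (successors {w1, w2}): φ is true.
  w3 (successors {w1, w3}): φ is true.
Detail at w1 (witness):
  At w1: Dia p is true, not Dia s is false, so Dia p or not Dia s is true.
    At w1: Dia p requires p at some successor in {w0, w1, w2, w3}.
      p holds at w1, so Dia p is true at w1.
    At w1: Dia s is true, so not Dia s is false.
      At w1: Dia s requires s at some successor in {w0, w1, w2, w3}.
        s holds at w0, so Dia s is true at w1.

Yes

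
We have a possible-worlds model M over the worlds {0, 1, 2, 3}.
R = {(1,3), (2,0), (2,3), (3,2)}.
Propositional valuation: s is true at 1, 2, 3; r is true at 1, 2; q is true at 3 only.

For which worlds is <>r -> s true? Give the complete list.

Let φ = <>r -> s. Evaluate φ at each world:
  0 (successors ∅): φ is true.
  1 (successors {3}): φ is true.
  2 (successors {0, 3}): φ is true.
  3 (successors {2}): φ is true.
For instance, at 1:
  At 1: <>r is false, s is true, so <>r -> s is true.
    At 1: <>r requires r at some successor in {3}.
      At 3: r is false.
    So <>r is false at 1.
Satisfying worlds: {0, 1, 2, 3}

0, 1, 2, 3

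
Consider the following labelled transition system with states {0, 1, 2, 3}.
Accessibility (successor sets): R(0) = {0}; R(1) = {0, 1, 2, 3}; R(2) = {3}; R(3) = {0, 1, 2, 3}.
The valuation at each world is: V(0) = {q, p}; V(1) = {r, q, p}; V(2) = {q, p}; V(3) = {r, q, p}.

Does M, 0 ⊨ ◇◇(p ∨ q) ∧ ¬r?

At 0: ◇◇(p ∨ q) is true, ¬r is true, so ◇◇(p ∨ q) ∧ ¬r is true.
  At 0: ◇◇(p ∨ q) requires ◇(p ∨ q) at some successor in {0}.
    ◇(p ∨ q) holds at 0, so ◇◇(p ∨ q) is true at 0.
      At 0: ◇(p ∨ q) requires p ∨ q at some successor in {0}.
        p ∨ q holds at 0, so ◇(p ∨ q) is true at 0.

Yes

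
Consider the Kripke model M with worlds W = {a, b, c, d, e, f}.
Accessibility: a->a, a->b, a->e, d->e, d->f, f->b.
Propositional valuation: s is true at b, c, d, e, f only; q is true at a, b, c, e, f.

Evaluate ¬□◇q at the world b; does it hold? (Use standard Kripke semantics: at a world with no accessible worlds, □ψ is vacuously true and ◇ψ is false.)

At b: □◇q is true, so ¬□◇q is false.
  At b: no accessible worlds, so □◇q holds vacuously.

No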